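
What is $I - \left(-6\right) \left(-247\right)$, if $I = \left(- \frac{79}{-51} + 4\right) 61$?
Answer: $- \frac{58319}{51} \approx -1143.5$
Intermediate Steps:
$I = \frac{17263}{51}$ ($I = \left(\left(-79\right) \left(- \frac{1}{51}\right) + 4\right) 61 = \left(\frac{79}{51} + 4\right) 61 = \frac{283}{51} \cdot 61 = \frac{17263}{51} \approx 338.49$)
$I - \left(-6\right) \left(-247\right) = \frac{17263}{51} - \left(-6\right) \left(-247\right) = \frac{17263}{51} - 1482 = - \frac{58319}{51}$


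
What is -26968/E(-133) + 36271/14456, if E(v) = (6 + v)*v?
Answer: 222804053/244176296 ≈ 0.91247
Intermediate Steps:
E(v) = v*(6 + v)
-26968/E(-133) + 36271/14456 = -26968*(-1/(133*(6 - 133))) + 36271/14456 = -26968/((-133*(-127))) + 36271*(1/14456) = -26968/16891 + 36271/14456 = 222804053/244176296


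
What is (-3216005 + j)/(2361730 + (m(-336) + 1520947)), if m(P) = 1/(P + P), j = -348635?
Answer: -2395438080/2609158943 ≈ -0.91809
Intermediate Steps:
m(P) = 1/(2*P)
(-3216005 + j)/(2361730 + (m(-336) + 1520947)) = (-3216005 - 348635)/(2361730 + ((½)/(-336) + 1520947)) = -3564640/(2361730 + ((½)*(-1/336) + 1520947)) = -3564640/(2361730 + (-1/672 + 1520947)) = -3564640/(2361730 + 1022076383/672) = -3564640/2609158943/672 = -3564640*672/2609158943 = -2395438080/2609158943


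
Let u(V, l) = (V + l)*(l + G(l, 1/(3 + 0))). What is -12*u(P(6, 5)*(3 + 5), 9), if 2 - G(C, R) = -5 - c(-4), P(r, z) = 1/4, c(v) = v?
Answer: -1584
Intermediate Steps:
P(r, z) = ¼
G(C, R) = 3 (G(C, R) = 2 - (-5 - 1*(-4)) = 2 - (-5 + 4) = 2 - 1*(-1) = 2 + 1 = 3)
u(V, l) = (3 + l)*(V + l) (u(V, l) = (V + l)*(l + 3) = (V + l)*(3 + l) = (3 + l)*(V + l))
-12*u(P(6, 5)*(3 + 5), 9) = -12*(9² + 3*((3 + 5)/4) + 3*9 + ((3 + 5)/4)*9) = -12*(81 + 3*((¼)*8) + 27 + ((¼)*8)*9) = -12*(81 + 3*2 + 27 + 2*9) = -12*(81 + 6 + 27 + 18) = -12*132 = -1584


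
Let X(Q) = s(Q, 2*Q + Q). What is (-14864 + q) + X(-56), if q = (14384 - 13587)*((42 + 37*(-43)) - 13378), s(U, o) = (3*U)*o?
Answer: -11883459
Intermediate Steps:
s(U, o) = 3*U*o
X(Q) = 9*Q² (X(Q) = 3*Q*(2*Q + Q) = 3*Q*(3*Q) = 9*Q²)
q = -11896819 (q = 797*((42 - 1591) - 13378) = 797*(-1549 - 13378) = 797*(-14927) = -11896819)
(-14864 + q) + X(-56) = (-14864 - 11896819) + 9*(-56)² = -11911683 + 9*3136 = -11911683 + 28224 = -11883459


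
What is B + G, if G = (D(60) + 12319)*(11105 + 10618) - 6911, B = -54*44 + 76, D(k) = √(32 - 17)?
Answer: 267596426 + 21723*√15 ≈ 2.6768e+8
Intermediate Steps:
D(k) = √15
B = -2300 (B = -2376 + 76 = -2300)
G = 267598726 + 21723*√15 (G = (√15 + 12319)*(11105 + 10618) - 6911 = (12319 + √15)*21723 - 6911 = (267605637 + 21723*√15) - 6911 = 267598726 + 21723*√15 ≈ 2.6768e+8)
B + G = -2300 + (267598726 + 21723*√15) = 267596426 + 21723*√15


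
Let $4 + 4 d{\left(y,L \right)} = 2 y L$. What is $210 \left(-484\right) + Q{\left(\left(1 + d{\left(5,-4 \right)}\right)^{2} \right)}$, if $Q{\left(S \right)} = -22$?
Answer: $-101662$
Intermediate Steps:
$d{\left(y,L \right)} = -1 + \frac{L y}{2}$ ($d{\left(y,L \right)} = -1 + \frac{2 y L}{4} = -1 + \frac{2 L y}{4} = -1 + \frac{L y}{2}$)
$210 \left(-484\right) + Q{\left(\left(1 + d{\left(5,-4 \right)}\right)^{2} \right)} = 210 \left(-484\right) - 22 = -101640 - 22 = -101662$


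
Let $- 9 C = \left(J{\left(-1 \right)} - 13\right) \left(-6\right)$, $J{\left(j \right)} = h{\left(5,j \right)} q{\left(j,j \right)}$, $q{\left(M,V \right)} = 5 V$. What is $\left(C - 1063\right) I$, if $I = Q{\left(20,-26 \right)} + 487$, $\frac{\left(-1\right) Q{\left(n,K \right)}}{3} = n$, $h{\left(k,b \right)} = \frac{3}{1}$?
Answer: $- \frac{1385615}{3} \approx -4.6187 \cdot 10^{5}$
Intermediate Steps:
$h{\left(k,b \right)} = 3$ ($h{\left(k,b \right)} = 3 \cdot 1 = 3$)
$Q{\left(n,K \right)} = - 3 n$
$J{\left(j \right)} = 15 j$ ($J{\left(j \right)} = 3 \cdot 5 j = 15 j$)
$C = - \frac{56}{3}$ ($C = - \frac{\left(15 \left(-1\right) - 13\right) \left(-6\right)}{9} = - \frac{\left(-15 - 13\right) \left(-6\right)}{9} = - \frac{\left(-28\right) \left(-6\right)}{9} = \left(- \frac{1}{9}\right) 168 = - \frac{56}{3} \approx -18.667$)
$I = 427$ ($I = \left(-3\right) 20 + 487 = -60 + 487 = 427$)
$\left(C - 1063\right) I = \left(- \frac{56}{3} - 1063\right) 427 = \left(- \frac{3245}{3}\right) 427 = - \frac{1385615}{3}$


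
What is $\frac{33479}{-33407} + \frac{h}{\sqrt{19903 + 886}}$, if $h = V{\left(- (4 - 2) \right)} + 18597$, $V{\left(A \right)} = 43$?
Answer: $- \frac{33479}{33407} + \frac{18640 \sqrt{20789}}{20789} \approx 128.28$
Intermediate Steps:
$h = 18640$ ($h = 43 + 18597 = 18640$)
$\frac{33479}{-33407} + \frac{h}{\sqrt{19903 + 886}} = \frac{33479}{-33407} + \frac{18640}{\sqrt{19903 + 886}} = 33479 \left(- \frac{1}{33407}\right) + \frac{18640}{\sqrt{20789}} = - \frac{33479}{33407} + 18640 \frac{\sqrt{20789}}{20789} = - \frac{33479}{33407} + \frac{18640 \sqrt{20789}}{20789}$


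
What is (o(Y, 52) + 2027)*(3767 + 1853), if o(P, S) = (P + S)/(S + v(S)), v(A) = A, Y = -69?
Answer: 296161355/26 ≈ 1.1391e+7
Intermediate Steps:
o(P, S) = (P + S)/(2*S) (o(P, S) = (P + S)/(S + S) = (P + S)/((2*S)) = (P + S)*(1/(2*S)) = (P + S)/(2*S))
(o(Y, 52) + 2027)*(3767 + 1853) = ((½)*(-69 + 52)/52 + 2027)*(3767 + 1853) = ((½)*(1/52)*(-17) + 2027)*5620 = (-17/104 + 2027)*5620 = (210791/104)*5620 = 296161355/26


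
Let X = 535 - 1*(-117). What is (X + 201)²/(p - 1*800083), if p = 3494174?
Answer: 727609/2694091 ≈ 0.27008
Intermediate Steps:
X = 652 (X = 535 + 117 = 652)
(X + 201)²/(p - 1*800083) = (652 + 201)²/(3494174 - 1*800083) = 853²/(3494174 - 800083) = 727609/2694091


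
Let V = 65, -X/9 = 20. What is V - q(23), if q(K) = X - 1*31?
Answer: 276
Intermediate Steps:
X = -180 (X = -9*20 = -180)
q(K) = -211 (q(K) = -180 - 1*31 = -180 - 31 = -211)
V - q(23) = 65 - 1*(-211) = 65 + 211 = 276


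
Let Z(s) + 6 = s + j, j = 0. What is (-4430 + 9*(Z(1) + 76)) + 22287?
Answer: 18496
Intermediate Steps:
Z(s) = -6 + s (Z(s) = -6 + (s + 0) = -6 + s)
(-4430 + 9*(Z(1) + 76)) + 22287 = (-4430 + 9*((-6 + 1) + 76)) + 22287 = (-4430 + 9*(-5 + 76)) + 22287 = (-4430 + 9*71) + 22287 = (-4430 + 639) + 22287 = -3791 + 22287 = 18496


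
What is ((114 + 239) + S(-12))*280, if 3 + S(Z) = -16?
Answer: 93520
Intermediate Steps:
S(Z) = -19 (S(Z) = -3 - 16 = -19)
((114 + 239) + S(-12))*280 = ((114 + 239) - 19)*280 = (353 - 19)*280 = 334*280 = 93520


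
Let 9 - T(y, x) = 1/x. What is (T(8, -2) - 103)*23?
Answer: -4301/2 ≈ -2150.5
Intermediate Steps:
T(y, x) = 9 - 1/x
(T(8, -2) - 103)*23 = ((9 - 1/(-2)) - 103)*23 = ((9 - 1*(-½)) - 103)*23 = ((9 + ½) - 103)*23 = (19/2 - 103)*23 = -187/2*23 = -4301/2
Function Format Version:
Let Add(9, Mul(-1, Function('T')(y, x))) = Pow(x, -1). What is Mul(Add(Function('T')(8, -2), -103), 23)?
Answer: Rational(-4301, 2) ≈ -2150.5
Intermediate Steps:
Function('T')(y, x) = Add(9, Mul(-1, Pow(x, -1)))
Mul(Add(Function('T')(8, -2), -103), 23) = Mul(Add(Add(9, Mul(-1, Pow(-2, -1))), -103), 23) = Mul(Add(Add(9, Mul(-1, Rational(-1, 2))), -103), 23) = Mul(Add(Add(9, Rational(1, 2)), -103), 23) = Mul(Add(Rational(19, 2), -103), 23) = Mul(Rational(-187, 2), 23) = Rational(-4301, 2)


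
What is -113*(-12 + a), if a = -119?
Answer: 14803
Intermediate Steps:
-113*(-12 + a) = -113*(-12 - 119) = -113*(-131) = 14803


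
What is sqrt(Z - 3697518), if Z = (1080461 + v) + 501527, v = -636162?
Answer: 2*I*sqrt(687923) ≈ 1658.8*I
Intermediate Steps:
Z = 945826 (Z = (1080461 - 636162) + 501527 = 444299 + 501527 = 945826)
sqrt(Z - 3697518) = sqrt(945826 - 3697518) = sqrt(-2751692) = 2*I*sqrt(687923)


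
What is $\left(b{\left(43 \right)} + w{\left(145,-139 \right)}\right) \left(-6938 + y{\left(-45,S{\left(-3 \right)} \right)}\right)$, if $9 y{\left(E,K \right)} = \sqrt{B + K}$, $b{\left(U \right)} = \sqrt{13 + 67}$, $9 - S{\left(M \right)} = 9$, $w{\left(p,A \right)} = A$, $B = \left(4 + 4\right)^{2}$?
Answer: $\frac{8678326}{9} - \frac{249736 \sqrt{5}}{9} \approx 9.0221 \cdot 10^{5}$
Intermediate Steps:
$B = 64$ ($B = 8^{2} = 64$)
$S{\left(M \right)} = 0$ ($S{\left(M \right)} = 9 - 9 = 0$)
$b{\left(U \right)} = 4 \sqrt{5}$ ($b{\left(U \right)} = \sqrt{80} = 4 \sqrt{5}$)
$y{\left(E,K \right)} = \frac{\sqrt{64 + K}}{9}$
$\left(b{\left(43 \right)} + w{\left(145,-139 \right)}\right) \left(-6938 + y{\left(-45,S{\left(-3 \right)} \right)}\right) = \left(4 \sqrt{5} - 139\right) \left(-6938 + \frac{\sqrt{64 + 0}}{9}\right) = \left(-139 + 4 \sqrt{5}\right) \left(-6938 + \frac{\sqrt{64}}{9}\right) = \left(-139 + 4 \sqrt{5}\right) \left(-6938 + \frac{1}{9} \cdot 8\right) = \left(-139 + 4 \sqrt{5}\right) \left(-6938 + \frac{8}{9}\right) = \left(-139 + 4 \sqrt{5}\right) \left(- \frac{62434}{9}\right) = \frac{8678326}{9} - \frac{249736 \sqrt{5}}{9}$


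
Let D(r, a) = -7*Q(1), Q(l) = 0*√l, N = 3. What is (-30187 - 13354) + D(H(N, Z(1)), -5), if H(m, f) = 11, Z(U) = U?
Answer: -43541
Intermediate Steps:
Q(l) = 0
D(r, a) = 0 (D(r, a) = -7*0 = 0)
(-30187 - 13354) + D(H(N, Z(1)), -5) = (-30187 - 13354) + 0 = -43541 + 0 = -43541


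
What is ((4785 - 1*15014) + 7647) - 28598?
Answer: -31180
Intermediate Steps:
((4785 - 1*15014) + 7647) - 28598 = ((4785 - 15014) + 7647) - 28598 = (-10229 + 7647) - 28598 = -2582 - 28598 = -31180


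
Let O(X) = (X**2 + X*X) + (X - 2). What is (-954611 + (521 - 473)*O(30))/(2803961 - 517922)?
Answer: -866867/2286039 ≈ -0.37920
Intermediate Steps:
O(X) = -2 + X + 2*X**2 (O(X) = (X**2 + X**2) + (-2 + X) = 2*X**2 + (-2 + X) = -2 + X + 2*X**2)
(-954611 + (521 - 473)*O(30))/(2803961 - 517922) = (-954611 + (521 - 473)*(-2 + 30 + 2*30**2))/(2803961 - 517922) = (-954611 + 48*(-2 + 30 + 2*900))/2286039 = (-954611 + 48*(-2 + 30 + 1800))*(1/2286039) = (-954611 + 48*1828)*(1/2286039) = (-954611 + 87744)*(1/2286039) = -866867*1/2286039 = -866867/2286039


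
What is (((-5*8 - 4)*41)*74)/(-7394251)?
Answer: 133496/7394251 ≈ 0.018054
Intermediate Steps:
(((-5*8 - 4)*41)*74)/(-7394251) = (((-40 - 4)*41)*74)*(-1/7394251) = (-44*41*74)*(-1/7394251) = -1804*74*(-1/7394251) = -133496*(-1/7394251) = 133496/7394251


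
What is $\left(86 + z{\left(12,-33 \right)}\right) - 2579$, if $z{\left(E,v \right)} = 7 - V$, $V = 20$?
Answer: $-2506$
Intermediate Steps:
$z{\left(E,v \right)} = -13$ ($z{\left(E,v \right)} = 7 - 20 = -13$)
$\left(86 + z{\left(12,-33 \right)}\right) - 2579 = \left(86 - 13\right) - 2579 = 73 - 2579 = -2506$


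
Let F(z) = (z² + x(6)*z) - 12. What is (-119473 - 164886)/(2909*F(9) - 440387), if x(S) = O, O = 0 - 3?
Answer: 284359/318209 ≈ 0.89362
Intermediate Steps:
O = -3
x(S) = -3
F(z) = -12 + z² - 3*z (F(z) = (z² - 3*z) - 12 = -12 + z² - 3*z)
(-119473 - 164886)/(2909*F(9) - 440387) = (-119473 - 164886)/(2909*(-12 + 9² - 3*9) - 440387) = -284359/(2909*(-12 + 81 - 27) - 440387) = -284359/(2909*42 - 440387) = -284359/(122178 - 440387) = -284359/(-318209) = -284359*(-1/318209) = 284359/318209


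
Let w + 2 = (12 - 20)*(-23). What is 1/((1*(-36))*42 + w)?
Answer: -1/1330 ≈ -0.00075188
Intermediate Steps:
w = 182 (w = -2 + (12 - 20)*(-23) = -2 - 8*(-23) = -2 + 184 = 182)
1/((1*(-36))*42 + w) = 1/((1*(-36))*42 + 182) = 1/(-36*42 + 182) = 1/(-1512 + 182) = 1/(-1330) = -1/1330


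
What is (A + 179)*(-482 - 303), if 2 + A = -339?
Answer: 127170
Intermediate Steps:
A = -341 (A = -2 - 339 = -341)
(A + 179)*(-482 - 303) = (-341 + 179)*(-482 - 303) = -162*(-785) = 127170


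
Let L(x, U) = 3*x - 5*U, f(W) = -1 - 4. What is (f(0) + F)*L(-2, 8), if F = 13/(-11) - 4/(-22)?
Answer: 276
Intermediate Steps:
f(W) = -5
L(x, U) = -5*U + 3*x
F = -1 (F = 13*(-1/11) - 4*(-1/22) = -13/11 + 2/11 = -1)
(f(0) + F)*L(-2, 8) = (-5 - 1)*(-5*8 + 3*(-2)) = -6*(-40 - 6) = -6*(-46) = 276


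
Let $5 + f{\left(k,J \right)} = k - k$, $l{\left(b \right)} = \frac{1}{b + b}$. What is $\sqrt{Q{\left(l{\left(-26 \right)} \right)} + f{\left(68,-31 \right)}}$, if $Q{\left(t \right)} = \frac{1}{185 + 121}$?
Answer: $\frac{i \sqrt{51986}}{102} \approx 2.2353 i$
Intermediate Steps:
$l{\left(b \right)} = \frac{1}{2 b}$
$f{\left(k,J \right)} = -5$ ($f{\left(k,J \right)} = -5 + \left(k - k\right) = -5 + 0 = -5$)
$Q{\left(t \right)} = \frac{1}{306}$
$\sqrt{Q{\left(l{\left(-26 \right)} \right)} + f{\left(68,-31 \right)}} = \sqrt{\frac{1}{306} - 5} = \sqrt{- \frac{1529}{306}} = \frac{i \sqrt{51986}}{102}$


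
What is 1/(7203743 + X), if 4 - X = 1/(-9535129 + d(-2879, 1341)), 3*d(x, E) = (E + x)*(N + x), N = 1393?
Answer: 26319919/189602037536496 ≈ 1.3882e-7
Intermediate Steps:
d(x, E) = (1393 + x)*(E + x)/3 (d(x, E) = ((E + x)*(1393 + x))/3 = ((1393 + x)*(E + x))/3 = (1393 + x)*(E + x)/3)
X = 105279679/26319919 (X = 4 - 1/(-9535129 + ((⅓)*(-2879)² + (1393/3)*1341 + (1393/3)*(-2879) + (⅓)*1341*(-2879))) = 4 - 1/(-9535129 + ((⅓)*8288641 + 622671 - 4010447/3 - 1286913)) = 4 - 1/(-9535129 + (8288641/3 + 622671 - 4010447/3 - 1286913)) = 4 - 1/(-9535129 + 2285468/3) = 4 - 1/(-26319919/3) = 4 - 1*(-3/26319919) = 4 + 3/26319919 = 105279679/26319919 ≈ 4.0000)
1/(7203743 + X) = 1/(7203743 + 105279679/26319919) = 1/(189602037536496/26319919) = 26319919/189602037536496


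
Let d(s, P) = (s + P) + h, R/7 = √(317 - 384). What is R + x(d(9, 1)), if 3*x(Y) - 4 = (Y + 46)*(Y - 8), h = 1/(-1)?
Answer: 59/3 + 7*I*√67 ≈ 19.667 + 57.297*I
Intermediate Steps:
h = -1
R = 7*I*√67 (R = 7*√(317 - 384) = 7*√(-67) = 7*(I*√67) = 7*I*√67 ≈ 57.297*I)
d(s, P) = -1 + P + s (d(s, P) = (s + P) - 1 = (P + s) - 1 = -1 + P + s)
x(Y) = 4/3 + (-8 + Y)*(46 + Y)/3 (x(Y) = 4/3 + ((Y + 46)*(Y - 8))/3 = 4/3 + ((46 + Y)*(-8 + Y))/3 = 4/3 + ((-8 + Y)*(46 + Y))/3 = 4/3 + (-8 + Y)*(46 + Y)/3)
R + x(d(9, 1)) = 7*I*√67 + (-364/3 + (-1 + 1 + 9)²/3 + 38*(-1 + 1 + 9)/3) = 7*I*√67 + (-364/3 + (⅓)*9² + (38/3)*9) = 7*I*√67 + (-364/3 + (⅓)*81 + 114) = 7*I*√67 + (-364/3 + 27 + 114) = 7*I*√67 + 59/3 = 59/3 + 7*I*√67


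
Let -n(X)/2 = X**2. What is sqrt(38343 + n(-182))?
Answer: I*sqrt(27905) ≈ 167.05*I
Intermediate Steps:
n(X) = -2*X**2
sqrt(38343 + n(-182)) = sqrt(38343 - 2*(-182)**2) = sqrt(38343 - 2*33124) = sqrt(38343 - 66248) = sqrt(-27905) = I*sqrt(27905)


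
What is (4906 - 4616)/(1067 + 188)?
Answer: 58/251 ≈ 0.23108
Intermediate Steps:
(4906 - 4616)/(1067 + 188) = 290/1255 = 290*(1/1255) = 58/251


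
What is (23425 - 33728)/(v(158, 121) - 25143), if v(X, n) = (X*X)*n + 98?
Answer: -10303/2995599 ≈ -0.0034394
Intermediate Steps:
v(X, n) = 98 + n*X² (v(X, n) = X²*n + 98 = n*X² + 98 = 98 + n*X²)
(23425 - 33728)/(v(158, 121) - 25143) = (23425 - 33728)/((98 + 121*158²) - 25143) = -10303/((98 + 121*24964) - 25143) = -10303/((98 + 3020644) - 25143) = -10303/(3020742 - 25143) = -10303/2995599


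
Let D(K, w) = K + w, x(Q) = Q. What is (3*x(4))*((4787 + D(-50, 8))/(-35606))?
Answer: -28470/17803 ≈ -1.5992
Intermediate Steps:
(3*x(4))*((4787 + D(-50, 8))/(-35606)) = (3*4)*((4787 + (-50 + 8))/(-35606)) = 12*((4787 - 42)*(-1/35606)) = 12*(4745*(-1/35606)) = 12*(-4745/35606) = -28470/17803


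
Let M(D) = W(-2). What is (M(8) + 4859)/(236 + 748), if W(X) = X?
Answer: 1619/328 ≈ 4.9360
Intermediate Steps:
M(D) = -2
(M(8) + 4859)/(236 + 748) = (-2 + 4859)/(236 + 748) = 4857/984 = 4857*(1/984) = 1619/328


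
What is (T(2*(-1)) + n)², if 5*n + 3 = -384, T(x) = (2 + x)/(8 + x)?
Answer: 149769/25 ≈ 5990.8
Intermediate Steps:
T(x) = (2 + x)/(8 + x)
n = -387/5 (n = -⅗ + (⅕)*(-384) = -⅗ - 384/5 = -387/5 ≈ -77.400)
(T(2*(-1)) + n)² = ((2 + 2*(-1))/(8 + 2*(-1)) - 387/5)² = ((2 - 2)/(8 - 2) - 387/5)² = (0/6 - 387/5)² = ((⅙)*0 - 387/5)² = (0 - 387/5)² = (-387/5)² = 149769/25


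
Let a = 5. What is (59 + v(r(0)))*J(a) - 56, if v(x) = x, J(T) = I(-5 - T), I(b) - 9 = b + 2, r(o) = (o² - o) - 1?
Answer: 2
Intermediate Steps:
r(o) = -1 + o² - o
I(b) = 11 + b (I(b) = 9 + (b + 2) = 9 + (2 + b) = 11 + b)
J(T) = 6 - T (J(T) = 11 + (-5 - T) = 6 - T)
(59 + v(r(0)))*J(a) - 56 = (59 + (-1 + 0² - 1*0))*(6 - 1*5) - 56 = (59 + (-1 + 0 + 0))*(6 - 5) - 56 = (59 - 1)*1 - 56 = 58*1 - 56 = 58 - 56 = 2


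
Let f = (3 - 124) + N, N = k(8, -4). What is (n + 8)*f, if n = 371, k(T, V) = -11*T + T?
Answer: -76179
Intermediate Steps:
k(T, V) = -10*T
N = -80 (N = -10*8 = -80)
f = -201 (f = (3 - 124) - 80 = -121 - 80 = -201)
(n + 8)*f = (371 + 8)*(-201) = 379*(-201) = -76179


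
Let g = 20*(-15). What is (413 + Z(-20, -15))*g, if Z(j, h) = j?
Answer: -117900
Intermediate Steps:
g = -300
(413 + Z(-20, -15))*g = (413 - 20)*(-300) = 393*(-300) = -117900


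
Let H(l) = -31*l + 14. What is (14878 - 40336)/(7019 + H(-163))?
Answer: -12729/6043 ≈ -2.1064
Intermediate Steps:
H(l) = 14 - 31*l
(14878 - 40336)/(7019 + H(-163)) = (14878 - 40336)/(7019 + (14 - 31*(-163))) = -25458/(7019 + (14 + 5053)) = -25458/(7019 + 5067) = -25458/12086 = -25458*1/12086 = -12729/6043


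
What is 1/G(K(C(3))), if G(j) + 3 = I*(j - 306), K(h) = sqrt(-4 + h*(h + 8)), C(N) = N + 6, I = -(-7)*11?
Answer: -23565/554425804 - 77*sqrt(149)/554425804 ≈ -4.4199e-5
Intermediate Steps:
I = 77 (I = -7*(-11) = 77)
C(N) = 6 + N
K(h) = sqrt(-4 + h*(8 + h))
G(j) = -23565 + 77*j (G(j) = -3 + 77*(j - 306) = -3 + 77*(-306 + j) = -3 + (-23562 + 77*j) = -23565 + 77*j)
1/G(K(C(3))) = 1/(-23565 + 77*sqrt(-4 + (6 + 3)**2 + 8*(6 + 3))) = 1/(-23565 + 77*sqrt(-4 + 9**2 + 8*9)) = 1/(-23565 + 77*sqrt(-4 + 81 + 72)) = 1/(-23565 + 77*sqrt(149))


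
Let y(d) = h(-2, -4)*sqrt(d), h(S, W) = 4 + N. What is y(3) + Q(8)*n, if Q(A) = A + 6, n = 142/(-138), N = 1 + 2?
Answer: -994/69 + 7*sqrt(3) ≈ -2.2814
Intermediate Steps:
N = 3
h(S, W) = 7 (h(S, W) = 4 + 3 = 7)
n = -71/69 (n = 142*(-1/138) = -71/69 ≈ -1.0290)
Q(A) = 6 + A
y(d) = 7*sqrt(d)
y(3) + Q(8)*n = 7*sqrt(3) + (6 + 8)*(-71/69) = 7*sqrt(3) + 14*(-71/69) = 7*sqrt(3) - 994/69 = -994/69 + 7*sqrt(3)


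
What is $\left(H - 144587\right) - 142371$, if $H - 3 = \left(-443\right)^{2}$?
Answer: $-90706$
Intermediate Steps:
$H = 196252$ ($H = 3 + \left(-443\right)^{2} = 3 + 196249 = 196252$)
$\left(H - 144587\right) - 142371 = \left(196252 - 144587\right) - 142371 = 51665 - 142371 = -90706$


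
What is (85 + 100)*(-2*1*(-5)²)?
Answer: -9250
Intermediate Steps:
(85 + 100)*(-2*1*(-5)²) = 185*(-2*25) = 185*(-50) = -9250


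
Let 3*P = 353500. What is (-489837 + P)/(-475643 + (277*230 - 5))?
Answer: 1116011/1235814 ≈ 0.90306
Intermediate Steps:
P = 353500/3 (P = (⅓)*353500 = 353500/3 ≈ 1.1783e+5)
(-489837 + P)/(-475643 + (277*230 - 5)) = (-489837 + 353500/3)/(-475643 + (277*230 - 5)) = -1116011/(3*(-475643 + (63710 - 5))) = -1116011/(3*(-475643 + 63705)) = -1116011/3/(-411938) = -1116011/3*(-1/411938) = 1116011/1235814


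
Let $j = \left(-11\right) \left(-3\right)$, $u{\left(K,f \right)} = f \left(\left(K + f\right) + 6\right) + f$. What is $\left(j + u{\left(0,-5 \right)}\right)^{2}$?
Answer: $529$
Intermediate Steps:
$u{\left(K,f \right)} = f + f \left(6 + K + f\right)$ ($u{\left(K,f \right)} = f \left(6 + K + f\right) + f = f + f \left(6 + K + f\right)$)
$j = 33$
$\left(j + u{\left(0,-5 \right)}\right)^{2} = \left(33 - 5 \left(7 + 0 - 5\right)\right)^{2} = \left(33 - 10\right)^{2} = 23^{2} = 529$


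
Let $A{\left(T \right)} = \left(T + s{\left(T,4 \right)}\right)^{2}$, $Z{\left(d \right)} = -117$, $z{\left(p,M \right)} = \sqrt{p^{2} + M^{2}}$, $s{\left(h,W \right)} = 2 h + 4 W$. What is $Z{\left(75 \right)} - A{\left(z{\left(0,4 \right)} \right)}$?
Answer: $-901$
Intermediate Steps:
$z{\left(p,M \right)} = \sqrt{M^{2} + p^{2}}$
$A{\left(T \right)} = \left(16 + 3 T\right)^{2}$ ($A{\left(T \right)} = \left(T + \left(2 T + 4 \cdot 4\right)\right)^{2} = \left(T + \left(2 T + 16\right)\right)^{2} = \left(T + \left(16 + 2 T\right)\right)^{2} = \left(16 + 3 T\right)^{2}$)
$Z{\left(75 \right)} - A{\left(z{\left(0,4 \right)} \right)} = -117 - \left(16 + 3 \sqrt{4^{2} + 0^{2}}\right)^{2} = -117 - \left(16 + 3 \sqrt{16 + 0}\right)^{2} = -117 - \left(16 + 3 \sqrt{16}\right)^{2} = -117 - \left(16 + 3 \cdot 4\right)^{2} = -117 - \left(16 + 12\right)^{2} = -117 - 28^{2} = -117 - 784 = -901$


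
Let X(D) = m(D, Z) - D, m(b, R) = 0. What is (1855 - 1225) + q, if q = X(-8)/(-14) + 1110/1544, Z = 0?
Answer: 3405317/5404 ≈ 630.15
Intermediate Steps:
X(D) = -D (X(D) = 0 - D = -D)
q = 797/5404 (q = -1*(-8)/(-14) + 1110/1544 = 8*(-1/14) + 1110*(1/1544) = -4/7 + 555/772 = 797/5404 ≈ 0.14748)
(1855 - 1225) + q = (1855 - 1225) + 797/5404 = 630 + 797/5404 = 3405317/5404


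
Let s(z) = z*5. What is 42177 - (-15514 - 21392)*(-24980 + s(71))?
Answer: -908768073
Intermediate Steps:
s(z) = 5*z
42177 - (-15514 - 21392)*(-24980 + s(71)) = 42177 - (-15514 - 21392)*(-24980 + 5*71) = 42177 - (-36906)*(-24980 + 355) = 42177 - (-36906)*(-24625) = 42177 - 1*908810250 = 42177 - 908810250 = -908768073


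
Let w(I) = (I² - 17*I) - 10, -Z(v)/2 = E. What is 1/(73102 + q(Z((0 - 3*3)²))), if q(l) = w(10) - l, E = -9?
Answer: 1/73004 ≈ 1.3698e-5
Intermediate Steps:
Z(v) = 18 (Z(v) = -2*(-9) = 18)
w(I) = -10 + I² - 17*I
q(l) = -80 - l (q(l) = (-10 + 10² - 17*10) - l = (-10 + 100 - 170) - l = -80 - l)
1/(73102 + q(Z((0 - 3*3)²))) = 1/(73102 + (-80 - 1*18)) = 1/(73102 + (-80 - 18)) = 1/(73102 - 98) = 1/73004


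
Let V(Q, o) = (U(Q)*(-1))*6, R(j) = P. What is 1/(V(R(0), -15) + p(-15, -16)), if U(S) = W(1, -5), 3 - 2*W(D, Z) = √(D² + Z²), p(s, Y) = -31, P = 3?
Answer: -20/683 - 3*√26/1366 ≈ -0.040481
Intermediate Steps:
R(j) = 3
W(D, Z) = 3/2 - √(D² + Z²)/2
U(S) = 3/2 - √26/2 (U(S) = 3/2 - √(1² + (-5)²)/2 = 3/2 - √(1 + 25)/2 = 3/2 - √26/2)
V(Q, o) = -9 + 3*√26 (V(Q, o) = ((3/2 - √26/2)*(-1))*6 = (-3/2 + √26/2)*6 = -9 + 3*√26)
1/(V(R(0), -15) + p(-15, -16)) = 1/((-9 + 3*√26) - 31) = 1/(-40 + 3*√26)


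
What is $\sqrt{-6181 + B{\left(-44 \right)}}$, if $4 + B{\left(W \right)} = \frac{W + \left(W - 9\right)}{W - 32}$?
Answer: $\frac{i \sqrt{8929297}}{38} \approx 78.637 i$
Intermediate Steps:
$B{\left(W \right)} = -4 + \frac{-9 + 2 W}{-32 + W}$ ($B{\left(W \right)} = -4 + \frac{W + \left(W - 9\right)}{W - 32} = -4 + \frac{W + \left(W - 9\right)}{-32 + W} = -4 + \frac{W + \left(-9 + W\right)}{-32 + W} = -4 + \frac{-9 + 2 W}{-32 + W}$)
$\sqrt{-6181 + B{\left(-44 \right)}} = \sqrt{-6181 + \frac{119 - -88}{-32 - 44}} = \sqrt{-6181 + \frac{119 + 88}{-76}} = \sqrt{-6181 - \frac{207}{76}} = \sqrt{- \frac{469963}{76}} = \frac{i \sqrt{8929297}}{38}$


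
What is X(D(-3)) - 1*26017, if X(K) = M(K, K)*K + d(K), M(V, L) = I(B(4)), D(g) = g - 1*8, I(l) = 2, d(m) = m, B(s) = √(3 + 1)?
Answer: -26050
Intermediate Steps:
B(s) = 2 (B(s) = √4 = 2)
D(g) = -8 + g (D(g) = g - 8 = -8 + g)
M(V, L) = 2
X(K) = 3*K (X(K) = 2*K + K = 3*K)
X(D(-3)) - 1*26017 = 3*(-8 - 3) - 1*26017 = 3*(-11) - 26017 = -33 - 26017 = -26050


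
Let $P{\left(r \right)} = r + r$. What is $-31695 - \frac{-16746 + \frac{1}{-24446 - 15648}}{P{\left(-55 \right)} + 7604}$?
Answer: $- \frac{9522548884895}{300464436} \approx -31693.0$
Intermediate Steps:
$P{\left(r \right)} = 2 r$
$-31695 - \frac{-16746 + \frac{1}{-24446 - 15648}}{P{\left(-55 \right)} + 7604} = -31695 - \frac{-16746 + \frac{1}{-24446 - 15648}}{2 \left(-55\right) + 7604} = -31695 - \frac{-16746 + \frac{1}{-40094}}{-110 + 7604} = -31695 - \frac{-16746 - \frac{1}{40094}}{7494} = -31695 - \left(- \frac{671414125}{40094}\right) \frac{1}{7494} = -31695 - - \frac{671414125}{300464436} = -31695 + \frac{671414125}{300464436} = - \frac{9522548884895}{300464436}$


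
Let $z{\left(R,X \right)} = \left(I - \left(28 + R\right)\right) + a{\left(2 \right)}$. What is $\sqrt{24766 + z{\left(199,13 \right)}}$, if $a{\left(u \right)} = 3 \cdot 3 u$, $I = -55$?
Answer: $\sqrt{24502} \approx 156.53$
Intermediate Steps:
$a{\left(u \right)} = 9 u$
$z{\left(R,X \right)} = -65 - R$ ($z{\left(R,X \right)} = \left(-55 - \left(28 + R\right)\right) + 9 \cdot 2 = \left(-83 - R\right) + 18 = -65 - R$)
$\sqrt{24766 + z{\left(199,13 \right)}} = \sqrt{24766 - 264} = \sqrt{24502}$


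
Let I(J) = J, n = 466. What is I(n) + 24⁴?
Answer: 332242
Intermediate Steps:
I(n) + 24⁴ = 466 + 24⁴ = 466 + 331776 = 332242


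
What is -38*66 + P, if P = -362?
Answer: -2870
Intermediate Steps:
-38*66 + P = -38*66 - 362 = -2508 - 362 = -2870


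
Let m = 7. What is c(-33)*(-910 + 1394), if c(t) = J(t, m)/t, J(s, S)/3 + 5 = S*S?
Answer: -1936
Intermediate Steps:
J(s, S) = -15 + 3*S² (J(s, S) = -15 + 3*(S*S) = -15 + 3*S²)
c(t) = 132/t (c(t) = (-15 + 3*7²)/t = (-15 + 3*49)/t = (-15 + 147)/t = 132/t)
c(-33)*(-910 + 1394) = (132/(-33))*(-910 + 1394) = (132*(-1/33))*484 = -4*484 = -1936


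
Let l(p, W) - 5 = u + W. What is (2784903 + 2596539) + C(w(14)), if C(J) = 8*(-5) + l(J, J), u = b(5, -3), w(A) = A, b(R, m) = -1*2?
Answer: 5381419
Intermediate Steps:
b(R, m) = -2
u = -2
l(p, W) = 3 + W (l(p, W) = 5 + (-2 + W) = 3 + W)
C(J) = -37 + J (C(J) = 8*(-5) + (3 + J) = -40 + (3 + J) = -37 + J)
(2784903 + 2596539) + C(w(14)) = (2784903 + 2596539) + (-37 + 14) = 5381442 - 23 = 5381419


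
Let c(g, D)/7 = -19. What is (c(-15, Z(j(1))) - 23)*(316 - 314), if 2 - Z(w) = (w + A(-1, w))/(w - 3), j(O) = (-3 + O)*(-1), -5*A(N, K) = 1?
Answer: -312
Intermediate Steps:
A(N, K) = -⅕ (A(N, K) = -⅕*1 = -⅕)
j(O) = 3 - O
Z(w) = 2 - (-⅕ + w)/(-3 + w) (Z(w) = 2 - (w - ⅕)/(w - 3) = 2 - (-⅕ + w)/(-3 + w))
c(g, D) = -133 (c(g, D) = 7*(-19) = -133)
(c(-15, Z(j(1))) - 23)*(316 - 314) = (-133 - 23)*(316 - 314) = -156*2 = -312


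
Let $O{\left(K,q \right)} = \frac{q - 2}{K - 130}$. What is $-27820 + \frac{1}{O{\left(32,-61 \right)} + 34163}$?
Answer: $- \frac{13306055606}{478291} \approx -27820.0$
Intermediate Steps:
$O{\left(K,q \right)} = \frac{-2 + q}{-130 + K}$
$-27820 + \frac{1}{O{\left(32,-61 \right)} + 34163} = -27820 + \frac{1}{\frac{-2 - 61}{-130 + 32} + 34163} = -27820 + \frac{1}{\frac{1}{-98} \left(-63\right) + 34163} = -27820 + \frac{1}{\left(- \frac{1}{98}\right) \left(-63\right) + 34163} = -27820 + \frac{1}{\frac{9}{14} + 34163} = -27820 + \frac{1}{\frac{478291}{14}} = -27820 + \frac{14}{478291} = - \frac{13306055606}{478291}$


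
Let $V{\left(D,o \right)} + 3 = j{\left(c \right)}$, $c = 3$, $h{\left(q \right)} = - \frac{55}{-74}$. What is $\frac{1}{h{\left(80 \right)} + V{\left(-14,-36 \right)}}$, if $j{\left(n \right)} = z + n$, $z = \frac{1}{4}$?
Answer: $\frac{148}{147} \approx 1.0068$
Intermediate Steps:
$h{\left(q \right)} = \frac{55}{74}$ ($h{\left(q \right)} = \left(-55\right) \left(- \frac{1}{74}\right) = \frac{55}{74}$)
$z = \frac{1}{4} \approx 0.25$
$j{\left(n \right)} = \frac{1}{4} + n$
$V{\left(D,o \right)} = \frac{1}{4}$ ($V{\left(D,o \right)} = -3 + \left(\frac{1}{4} + 3\right) = -3 + \frac{13}{4} = \frac{1}{4}$)
$\frac{1}{h{\left(80 \right)} + V{\left(-14,-36 \right)}} = \frac{1}{\frac{55}{74} + \frac{1}{4}} = \frac{1}{\frac{147}{148}} = \frac{148}{147}$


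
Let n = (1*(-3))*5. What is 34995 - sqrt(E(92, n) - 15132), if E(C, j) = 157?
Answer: 34995 - 5*I*sqrt(599) ≈ 34995.0 - 122.37*I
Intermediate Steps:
n = -15 (n = -3*5 = -15)
34995 - sqrt(E(92, n) - 15132) = 34995 - sqrt(157 - 15132) = 34995 - sqrt(-14975) = 34995 - 5*I*sqrt(599)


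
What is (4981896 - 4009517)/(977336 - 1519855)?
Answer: -972379/542519 ≈ -1.7923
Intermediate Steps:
(4981896 - 4009517)/(977336 - 1519855) = 972379/(-542519) = 972379*(-1/542519) = -972379/542519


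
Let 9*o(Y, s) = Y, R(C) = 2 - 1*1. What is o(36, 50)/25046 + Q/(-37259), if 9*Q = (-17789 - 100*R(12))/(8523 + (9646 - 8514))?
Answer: 2233088519/13514908447005 ≈ 0.00016523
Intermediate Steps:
R(C) = 1 (R(C) = 2 - 1 = 1)
o(Y, s) = Y/9
Q = -5963/28965 (Q = ((-17789 - 100*1)/(8523 + (9646 - 8514)))/9 = ((-17789 - 100)/(8523 + 1132))/9 = (-17889/9655)/9 = (-17889*1/9655)/9 = (⅑)*(-17889/9655) = -5963/28965 ≈ -0.20587)
o(36, 50)/25046 + Q/(-37259) = ((⅑)*36)/25046 - 5963/28965/(-37259) = 4*(1/25046) - 5963/28965*(-1/37259) = 2/12523 + 5963/1079206935 = 2233088519/13514908447005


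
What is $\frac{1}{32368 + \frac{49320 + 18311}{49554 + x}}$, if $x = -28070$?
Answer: $\frac{21484}{695461743} \approx 3.0892 \cdot 10^{-5}$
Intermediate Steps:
$\frac{1}{32368 + \frac{49320 + 18311}{49554 + x}} = \frac{1}{32368 + \frac{49320 + 18311}{49554 - 28070}} = \frac{1}{32368 + \frac{67631}{21484}} = \frac{1}{\frac{695461743}{21484}} = \frac{21484}{695461743}$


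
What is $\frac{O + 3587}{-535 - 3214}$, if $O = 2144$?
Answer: $- \frac{5731}{3749} \approx -1.5287$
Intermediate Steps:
$\frac{O + 3587}{-535 - 3214} = \frac{2144 + 3587}{-535 - 3214} = \frac{5731}{-3749} = 5731 \left(- \frac{1}{3749}\right) = - \frac{5731}{3749}$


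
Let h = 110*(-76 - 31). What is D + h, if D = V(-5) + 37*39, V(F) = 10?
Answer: -10317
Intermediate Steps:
h = -11770 (h = 110*(-107) = -11770)
D = 1453 (D = 10 + 37*39 = 10 + 1443 = 1453)
D + h = 1453 - 11770 = -10317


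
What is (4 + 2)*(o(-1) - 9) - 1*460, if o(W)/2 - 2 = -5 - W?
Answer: -538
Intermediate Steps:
o(W) = -6 - 2*W (o(W) = 4 + 2*(-5 - W) = 4 + (-10 - 2*W) = -6 - 2*W)
(4 + 2)*(o(-1) - 9) - 1*460 = (4 + 2)*((-6 - 2*(-1)) - 9) - 1*460 = 6*((-6 + 2) - 9) - 460 = 6*(-4 - 9) - 460 = 6*(-13) - 460 = -78 - 460 = -538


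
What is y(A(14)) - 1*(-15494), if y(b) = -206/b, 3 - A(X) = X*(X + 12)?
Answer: 5593540/361 ≈ 15495.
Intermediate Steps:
A(X) = 3 - X*(12 + X) (A(X) = 3 - X*(X + 12) = 3 - X*(12 + X))
y(A(14)) - 1*(-15494) = -206/(3 - 1*14² - 12*14) - 1*(-15494) = -206/(3 - 1*196 - 168) + 15494 = -206/(3 - 196 - 168) + 15494 = -206/(-361) + 15494 = -206*(-1/361) + 15494 = 206/361 + 15494 = 5593540/361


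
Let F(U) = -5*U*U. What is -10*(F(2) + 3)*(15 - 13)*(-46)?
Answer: -15640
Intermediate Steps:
F(U) = -5*U²
-10*(F(2) + 3)*(15 - 13)*(-46) = -10*(-5*2² + 3)*(15 - 13)*(-46) = -10*(-5*4 + 3)*2*(-46) = -10*(-20 + 3)*2*(-46) = -(-170)*2*(-46) = -10*(-34)*(-46) = 340*(-46) = -15640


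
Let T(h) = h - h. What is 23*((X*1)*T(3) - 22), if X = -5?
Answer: -506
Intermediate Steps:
T(h) = 0
23*((X*1)*T(3) - 22) = 23*(-5*1*0 - 22) = 23*(-5*0 - 22) = 23*(0 - 22) = 23*(-22) = -506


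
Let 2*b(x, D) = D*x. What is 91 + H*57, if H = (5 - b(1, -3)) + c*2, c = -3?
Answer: 239/2 ≈ 119.50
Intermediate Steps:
b(x, D) = D*x/2 (b(x, D) = (D*x)/2 = D*x/2)
H = ½ (H = (5 - (-3)/2) - 3*2 = (5 - 1*(-3/2)) - 6 = (5 + 3/2) - 6 = 13/2 - 6 = ½ ≈ 0.50000)
91 + H*57 = 91 + (½)*57 = 91 + 57/2 = 239/2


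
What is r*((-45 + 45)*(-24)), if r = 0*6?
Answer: 0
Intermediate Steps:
r = 0
r*((-45 + 45)*(-24)) = 0*((-45 + 45)*(-24)) = 0*(0*(-24)) = 0*0 = 0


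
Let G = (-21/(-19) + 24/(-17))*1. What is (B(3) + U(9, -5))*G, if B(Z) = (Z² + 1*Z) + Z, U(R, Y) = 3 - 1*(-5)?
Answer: -2277/323 ≈ -7.0495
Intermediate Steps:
U(R, Y) = 8 (U(R, Y) = 3 + 5 = 8)
G = -99/323 (G = (-21*(-1/19) + 24*(-1/17))*1 = (21/19 - 24/17)*1 = -99/323*1 = -99/323 ≈ -0.30650)
B(Z) = Z² + 2*Z (B(Z) = (Z² + Z) + Z = (Z + Z²) + Z = Z² + 2*Z)
(B(3) + U(9, -5))*G = (3*(2 + 3) + 8)*(-99/323) = (3*5 + 8)*(-99/323) = (15 + 8)*(-99/323) = 23*(-99/323) = -2277/323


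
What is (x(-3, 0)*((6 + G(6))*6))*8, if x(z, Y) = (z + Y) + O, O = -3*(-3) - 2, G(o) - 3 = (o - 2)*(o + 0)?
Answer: 6336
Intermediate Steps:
G(o) = 3 + o*(-2 + o) (G(o) = 3 + (o - 2)*(o + 0) = 3 + (-2 + o)*o = 3 + o*(-2 + o))
O = 7 (O = 9 - 2 = 7)
x(z, Y) = 7 + Y + z (x(z, Y) = (z + Y) + 7 = (Y + z) + 7 = 7 + Y + z)
(x(-3, 0)*((6 + G(6))*6))*8 = ((7 + 0 - 3)*((6 + (3 + 6² - 2*6))*6))*8 = (4*((6 + (3 + 36 - 12))*6))*8 = (4*((6 + 27)*6))*8 = (4*(33*6))*8 = (4*198)*8 = 792*8 = 6336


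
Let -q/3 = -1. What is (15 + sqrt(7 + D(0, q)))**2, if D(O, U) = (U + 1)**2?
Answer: (15 + sqrt(23))**2 ≈ 391.88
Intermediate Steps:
q = 3 (q = -3*(-1) = 3)
D(O, U) = (1 + U)**2
(15 + sqrt(7 + D(0, q)))**2 = (15 + sqrt(7 + (1 + 3)**2))**2 = (15 + sqrt(7 + 4**2))**2 = (15 + sqrt(7 + 16))**2 = (15 + sqrt(23))**2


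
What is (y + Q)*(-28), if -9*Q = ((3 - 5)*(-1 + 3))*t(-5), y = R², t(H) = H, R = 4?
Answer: -3472/9 ≈ -385.78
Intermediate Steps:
y = 16 (y = 4² = 16)
Q = -20/9 (Q = -(3 - 5)*(-1 + 3)*(-5)/9 = -(-2*2)*(-5)/9 = -(-4)*(-5)/9 = -⅑*20 = -20/9 ≈ -2.2222)
(y + Q)*(-28) = (16 - 20/9)*(-28) = (124/9)*(-28) = -3472/9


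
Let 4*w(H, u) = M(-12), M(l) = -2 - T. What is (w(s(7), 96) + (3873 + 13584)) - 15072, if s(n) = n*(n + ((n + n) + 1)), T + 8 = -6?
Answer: 2388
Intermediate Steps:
T = -14 (T = -8 - 6 = -14)
M(l) = 12 (M(l) = -2 - 1*(-14) = -2 + 14 = 12)
s(n) = n*(1 + 3*n) (s(n) = n*(n + (2*n + 1)) = n*(n + (1 + 2*n)) = n*(1 + 3*n))
w(H, u) = 3 (w(H, u) = (1/4)*12 = 3)
(w(s(7), 96) + (3873 + 13584)) - 15072 = (3 + (3873 + 13584)) - 15072 = (3 + 17457) - 15072 = 17460 - 15072 = 2388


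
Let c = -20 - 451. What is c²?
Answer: 221841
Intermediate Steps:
c = -471
c² = (-471)² = 221841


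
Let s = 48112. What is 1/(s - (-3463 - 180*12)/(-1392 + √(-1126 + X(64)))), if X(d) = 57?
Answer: 93268494880/4486957274268497 + 5623*I*√1069/4486957274268497 ≈ 2.0787e-5 + 4.0974e-11*I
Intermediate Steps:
1/(s - (-3463 - 180*12)/(-1392 + √(-1126 + X(64)))) = 1/(48112 - (-3463 - 180*12)/(-1392 + √(-1126 + 57))) = 1/(48112 - (-3463 - 2160)/(-1392 + √(-1069))) = 1/(48112 - (-5623)/(-1392 + I*√1069)) = 1/(48112 + 5623/(-1392 + I*√1069))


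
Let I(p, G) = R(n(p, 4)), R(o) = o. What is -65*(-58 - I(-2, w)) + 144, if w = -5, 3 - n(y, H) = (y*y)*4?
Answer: 3069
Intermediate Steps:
n(y, H) = 3 - 4*y**2 (n(y, H) = 3 - y*y*4 = 3 - y**2*4 = 3 - 4*y**2)
I(p, G) = 3 - 4*p**2
-65*(-58 - I(-2, w)) + 144 = -65*(-58 - (3 - 4*(-2)**2)) + 144 = -65*(-58 - (3 - 4*4)) + 144 = -65*(-58 - (3 - 16)) + 144 = -65*(-58 - 1*(-13)) + 144 = -65*(-58 + 13) + 144 = -65*(-45) + 144 = 2925 + 144 = 3069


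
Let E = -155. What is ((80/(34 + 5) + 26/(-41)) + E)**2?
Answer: 60309045241/2556801 ≈ 23588.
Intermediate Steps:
((80/(34 + 5) + 26/(-41)) + E)**2 = ((80/(34 + 5) + 26/(-41)) - 155)**2 = ((80/39 + 26*(-1/41)) - 155)**2 = ((80*(1/39) - 26/41) - 155)**2 = ((80/39 - 26/41) - 155)**2 = (2266/1599 - 155)**2 = (-245579/1599)**2 = 60309045241/2556801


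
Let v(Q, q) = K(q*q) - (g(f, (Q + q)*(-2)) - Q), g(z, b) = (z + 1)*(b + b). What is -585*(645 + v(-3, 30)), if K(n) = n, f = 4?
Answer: -1217970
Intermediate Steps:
g(z, b) = 2*b*(1 + z) (g(z, b) = (1 + z)*(2*b) = 2*b*(1 + z))
v(Q, q) = q² + 20*q + 21*Q (v(Q, q) = q*q - (2*((Q + q)*(-2))*(1 + 4) - Q) = q² - (2*(-2*Q - 2*q)*5 - Q) = q² - ((-20*Q - 20*q) - Q) = q² - (-21*Q - 20*q) = q² + (20*q + 21*Q) = q² + 20*q + 21*Q)
-585*(645 + v(-3, 30)) = -585*(645 + (30² + 20*30 + 21*(-3))) = -585*(645 + (900 + 600 - 63)) = -585*(645 + 1437) = -585*2082 = -1217970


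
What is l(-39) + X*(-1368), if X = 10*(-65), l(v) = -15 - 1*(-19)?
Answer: 889204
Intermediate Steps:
l(v) = 4 (l(v) = -15 + 19 = 4)
X = -650
l(-39) + X*(-1368) = 4 - 650*(-1368) = 4 + 889200 = 889204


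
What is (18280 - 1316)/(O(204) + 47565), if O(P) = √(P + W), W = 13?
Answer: 28817595/80801036 - 4241*√217/565607252 ≈ 0.35654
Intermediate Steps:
O(P) = √(13 + P) (O(P) = √(P + 13) = √(13 + P))
(18280 - 1316)/(O(204) + 47565) = (18280 - 1316)/(√(13 + 204) + 47565) = 16964/(√217 + 47565) = 16964/(47565 + √217)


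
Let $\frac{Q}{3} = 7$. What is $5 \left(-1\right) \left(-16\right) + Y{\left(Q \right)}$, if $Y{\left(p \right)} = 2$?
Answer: $82$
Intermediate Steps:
$Q = 21$ ($Q = 3 \cdot 7 = 21$)
$5 \left(-1\right) \left(-16\right) + Y{\left(Q \right)} = 5 \left(-1\right) \left(-16\right) + 2 = \left(-5\right) \left(-16\right) + 2 = 80 + 2 = 82$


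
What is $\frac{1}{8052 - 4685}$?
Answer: $\frac{1}{3367} \approx 0.000297$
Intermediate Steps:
$\frac{1}{8052 - 4685} = \frac{1}{3367}$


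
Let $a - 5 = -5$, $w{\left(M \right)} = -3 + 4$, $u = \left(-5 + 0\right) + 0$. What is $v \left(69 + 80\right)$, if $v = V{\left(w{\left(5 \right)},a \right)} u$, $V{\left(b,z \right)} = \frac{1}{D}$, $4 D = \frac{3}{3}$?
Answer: $-2980$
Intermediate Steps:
$D = \frac{1}{4}$ ($D = \frac{3 \cdot \frac{1}{3}}{4} = \frac{1}{4} \cdot 1 = \frac{1}{4} \approx 0.25$)
$u = -5$ ($u = -5 + 0 = -5$)
$w{\left(M \right)} = 1$
$a = 0$ ($a = 5 - 5 = 0$)
$V{\left(b,z \right)} = 4$ ($V{\left(b,z \right)} = \frac{1}{\frac{1}{4}} = 4$)
$v = -20$ ($v = 4 \left(-5\right) = -20$)
$v \left(69 + 80\right) = - 20 \left(69 + 80\right) = \left(-20\right) 149 = -2980$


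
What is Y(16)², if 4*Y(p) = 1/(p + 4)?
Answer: 1/6400 ≈ 0.00015625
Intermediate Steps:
Y(p) = 1/(4*(4 + p)) (Y(p) = 1/(4*(p + 4)) = 1/(4*(4 + p)))
Y(16)² = (1/(4*(4 + 16)))² = ((¼)/20)² = ((¼)*(1/20))² = (1/80)² = 1/6400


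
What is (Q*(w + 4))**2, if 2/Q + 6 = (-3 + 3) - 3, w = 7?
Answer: 484/81 ≈ 5.9753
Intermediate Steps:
Q = -2/9 (Q = 2/(-6 + ((-3 + 3) - 3)) = 2/(-6 + (0 - 3)) = 2/(-6 - 3) = 2/(-9) = 2*(-1/9) = -2/9 ≈ -0.22222)
(Q*(w + 4))**2 = (-2*(7 + 4)/9)**2 = (-2/9*11)**2 = (-22/9)**2 = 484/81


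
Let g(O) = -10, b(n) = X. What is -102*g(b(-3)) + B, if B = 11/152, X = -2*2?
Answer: 155051/152 ≈ 1020.1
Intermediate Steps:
X = -4
b(n) = -4
B = 11/152 (B = 11*(1/152) = 11/152 ≈ 0.072368)
-102*g(b(-3)) + B = -102*(-10) + 11/152 = 1020 + 11/152 = 155051/152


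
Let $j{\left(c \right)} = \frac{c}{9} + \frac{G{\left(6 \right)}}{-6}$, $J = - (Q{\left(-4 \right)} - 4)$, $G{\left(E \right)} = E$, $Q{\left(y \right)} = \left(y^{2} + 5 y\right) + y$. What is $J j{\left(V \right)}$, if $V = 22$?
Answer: $\frac{52}{3} \approx 17.333$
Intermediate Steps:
$Q{\left(y \right)} = y^{2} + 6 y$
$J = 12$ ($J = - (- 4 \left(6 - 4\right) - 4) = - (\left(-4\right) 2 - 4) = - (-8 - 4) = \left(-1\right) \left(-12\right) = 12$)
$j{\left(c \right)} = -1 + \frac{c}{9}$ ($j{\left(c \right)} = \frac{c}{9} + \frac{6}{-6} = c \frac{1}{9} + 6 \left(- \frac{1}{6}\right) = \frac{c}{9} - 1 = -1 + \frac{c}{9}$)
$J j{\left(V \right)} = 12 \left(-1 + \frac{1}{9} \cdot 22\right) = 12 \left(-1 + \frac{22}{9}\right) = 12 \cdot \frac{13}{9} = \frac{52}{3}$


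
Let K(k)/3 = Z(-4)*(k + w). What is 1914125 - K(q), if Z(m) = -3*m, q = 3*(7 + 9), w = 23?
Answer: 1911569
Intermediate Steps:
q = 48 (q = 3*16 = 48)
K(k) = 828 + 36*k (K(k) = 3*((-3*(-4))*(k + 23)) = 3*(12*(23 + k)) = 3*(276 + 12*k) = 828 + 36*k)
1914125 - K(q) = 1914125 - (828 + 36*48) = 1914125 - (828 + 1728) = 1914125 - 1*2556 = 1914125 - 2556 = 1911569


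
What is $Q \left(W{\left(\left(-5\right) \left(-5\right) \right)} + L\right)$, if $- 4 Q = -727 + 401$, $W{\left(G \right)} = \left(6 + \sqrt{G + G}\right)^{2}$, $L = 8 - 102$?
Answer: $-652 + 4890 \sqrt{2} \approx 6263.5$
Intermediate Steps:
$L = -94$ ($L = 8 - 102 = -94$)
$W{\left(G \right)} = \left(6 + \sqrt{2} \sqrt{G}\right)^{2}$ ($W{\left(G \right)} = \left(6 + \sqrt{2 G}\right)^{2} = \left(6 + \sqrt{2} \sqrt{G}\right)^{2}$)
$Q = \frac{163}{2}$ ($Q = - \frac{-727 + 401}{4} = \left(- \frac{1}{4}\right) \left(-326\right) = \frac{163}{2} \approx 81.5$)
$Q \left(W{\left(\left(-5\right) \left(-5\right) \right)} + L\right) = \frac{163 \left(\left(6 + \sqrt{2} \sqrt{\left(-5\right) \left(-5\right)}\right)^{2} - 94\right)}{2} = \frac{163 \left(\left(6 + \sqrt{2} \sqrt{25}\right)^{2} - 94\right)}{2} = \frac{163 \left(\left(6 + \sqrt{2} \cdot 5\right)^{2} - 94\right)}{2} = \frac{163 \left(\left(6 + 5 \sqrt{2}\right)^{2} - 94\right)}{2} = \frac{163 \left(-94 + \left(6 + 5 \sqrt{2}\right)^{2}\right)}{2} = -7661 + \frac{163 \left(6 + 5 \sqrt{2}\right)^{2}}{2}$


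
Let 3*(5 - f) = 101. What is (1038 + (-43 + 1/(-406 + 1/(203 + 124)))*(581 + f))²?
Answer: 81838765941407785216/158629348089 ≈ 5.1591e+8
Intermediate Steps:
f = -86/3 (f = 5 - ⅓*101 = 5 - 101/3 = -86/3 ≈ -28.667)
(1038 + (-43 + 1/(-406 + 1/(203 + 124)))*(581 + f))² = (1038 + (-43 + 1/(-406 + 1/(203 + 124)))*(581 - 86/3))² = (1038 + (-43 + 1/(-406 + 1/327))*(1657/3))² = (1038 + (-43 + 1/(-132761/327))*(1657/3))² = (1038 + (-43 - 327/132761)*(1657/3))² = (1038 - 5709050/132761*1657/3)² = (1038 - 9459895850/398283)² = (-9046478096/398283)² = 81838765941407785216/158629348089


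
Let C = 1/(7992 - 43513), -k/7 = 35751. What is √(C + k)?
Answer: I*√315759627835858/35521 ≈ 500.26*I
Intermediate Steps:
k = -250257 (k = -7*35751 = -250257)
C = -1/35521 (C = 1/(-35521) = -1/35521 ≈ -2.8152e-5)
√(C + k) = √(-1/35521 - 250257) = √(-8889378898/35521) = I*√315759627835858/35521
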